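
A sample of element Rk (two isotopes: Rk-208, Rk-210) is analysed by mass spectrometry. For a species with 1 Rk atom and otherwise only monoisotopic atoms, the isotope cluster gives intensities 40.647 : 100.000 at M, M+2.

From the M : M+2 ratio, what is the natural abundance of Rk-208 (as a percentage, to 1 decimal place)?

28.9%

Write p for the Rk-208 fraction. I(M+2)/I(M) = [C(1,1)·p^0·(1−p)] / p^1 = 1·(1−p)/p = 100.000/40.647 = 2.4602
(1−p)/p = 2.4602/1 = 2.4602  ⇒  p = 1/(1 + 2.4602) = 0.2890
Rk-208: 28.9%, Rk-210: 71.1%.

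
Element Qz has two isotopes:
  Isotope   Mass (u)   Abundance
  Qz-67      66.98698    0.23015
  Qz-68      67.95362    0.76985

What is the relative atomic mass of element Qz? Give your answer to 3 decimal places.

67.731 u

The abundance-weighted mean is 0.23015 × 66.98698 + 0.76985 × 67.95362
= 15.417053 + 52.314094 = 67.731147 u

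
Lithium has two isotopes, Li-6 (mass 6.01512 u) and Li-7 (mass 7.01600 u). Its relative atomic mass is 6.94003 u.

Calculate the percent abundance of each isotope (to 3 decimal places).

Let x be the fractional abundance of Li-6; then Li-7 has abundance 1 − x.
6.01512·x + 7.01600·(1 − x) = 6.94003
(6.01512 − 7.01600)·x = 6.94003 − 7.01600
x = -0.07597 / -1.00088 = 0.07590 → 7.590% Li-6, 92.410% Li-7.

Li-6: 7.590%, Li-7: 92.410%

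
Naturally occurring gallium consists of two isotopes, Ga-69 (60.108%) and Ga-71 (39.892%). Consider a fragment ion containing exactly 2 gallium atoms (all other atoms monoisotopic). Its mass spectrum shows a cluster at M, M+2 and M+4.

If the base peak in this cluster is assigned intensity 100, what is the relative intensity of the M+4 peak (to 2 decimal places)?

Term probabilities: M 0.3613, M+2 0.4796, M+4 0.1591. Base peak = M+2.
P(M+2) = C(2,1) × 0.60108^1 × 0.39892^1 = 2 × 0.60108 × 0.39892 = 0.479566 (base)
P(M+4) = C(2,2) × 0.60108^0 × 0.39892^2 = 1 × 1.0000 × 0.15913717 = 0.159137
Relative intensity = 0.159137 / 0.479566 × 100 = 33.18

33.18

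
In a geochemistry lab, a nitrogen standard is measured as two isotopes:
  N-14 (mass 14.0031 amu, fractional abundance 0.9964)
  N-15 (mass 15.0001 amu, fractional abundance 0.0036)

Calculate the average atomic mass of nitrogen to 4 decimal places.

The abundance-weighted mean is 0.9964 × 14.0031 + 0.0036 × 15.0001
= 13.95269 + 0.05400 = 14.00669 amu

14.0067 amu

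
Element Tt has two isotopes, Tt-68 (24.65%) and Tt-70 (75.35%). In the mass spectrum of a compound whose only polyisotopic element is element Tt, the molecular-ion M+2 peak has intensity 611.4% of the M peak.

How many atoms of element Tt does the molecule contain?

The M+2/M ratio from n Tt atoms is n · q/p = n · 0.7535/0.2465.
n = 6.114 × 0.2465/0.7535 = 2.00 ≈ 2

2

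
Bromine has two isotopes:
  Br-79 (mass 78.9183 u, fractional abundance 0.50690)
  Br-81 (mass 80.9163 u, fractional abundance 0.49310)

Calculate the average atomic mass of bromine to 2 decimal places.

Weight each isotope mass by its fractional abundance: 0.50690 × 78.9183 + 0.49310 × 80.9163
= 40.00369 + 39.89983 = 79.90352 u

79.90 u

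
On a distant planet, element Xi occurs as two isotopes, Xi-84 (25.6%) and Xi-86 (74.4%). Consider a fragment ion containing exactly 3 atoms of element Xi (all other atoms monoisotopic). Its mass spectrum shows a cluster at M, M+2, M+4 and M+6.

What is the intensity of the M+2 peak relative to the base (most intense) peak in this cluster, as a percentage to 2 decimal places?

Binomial terms of (0.256 + 0.744)^3: M 0.0168, M+2 0.1463, M+4 0.4251, M+6 0.4118 → M+4 is the base peak.
P(M+4) = C(3,2) × 0.256^1 × 0.744^2 = 3 × 0.2560 × 0.553536 = 0.425116 (base)
P(M+2) = C(3,1) × 0.256^2 × 0.744^1 = 3 × 0.065536 × 0.7440 = 0.146276
Relative intensity = 0.146276 / 0.425116 × 100 = 34.41

34.41%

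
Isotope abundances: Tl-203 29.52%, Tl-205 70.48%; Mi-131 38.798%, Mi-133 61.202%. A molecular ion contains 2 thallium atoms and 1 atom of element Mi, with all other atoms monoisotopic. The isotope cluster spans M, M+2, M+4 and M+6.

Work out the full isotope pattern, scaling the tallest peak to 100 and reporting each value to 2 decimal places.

Thallium pattern (n=2): 0.08714304 : 0.41611392 : 0.49674304
Element Mi pattern (n=1): 0.38798 : 0.61202
Convolve the two distributions (both contribute in 2-u steps):
  M: 0.08714304×0.38798 = 0.033810
  M+2: 0.08714304×0.61202 + 0.41611392×0.38798 = 0.214777
  M+4: 0.41611392×0.61202 + 0.49674304×0.38798 = 0.447396
  M+6: 0.49674304×0.61202 = 0.304017
Scale to base peak (0.447396) = 100: 7.56 : 48.01 : 100.00 : 67.95

7.56 : 48.01 : 100.00 : 67.95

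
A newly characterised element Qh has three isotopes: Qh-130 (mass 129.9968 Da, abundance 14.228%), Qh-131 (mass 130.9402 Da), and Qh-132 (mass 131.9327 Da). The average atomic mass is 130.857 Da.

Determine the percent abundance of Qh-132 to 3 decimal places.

5.141%

Let x and y be the fractions of Qh-131 and Qh-132. Then x + y = 1 − 0.14228 = 0.85772 and 130.9402x + 131.9327y = 130.857 − 0.14228×129.9968 = 112.361055296.
Substituting: 130.9402x + 131.9327(0.85772 − x) = 112.361055296
(130.9402 − 131.9327)x = -0.800260148  ⇒  x = 0.80631, y = 0.05141
Qh-131: 80.631%, Qh-132: 5.141%.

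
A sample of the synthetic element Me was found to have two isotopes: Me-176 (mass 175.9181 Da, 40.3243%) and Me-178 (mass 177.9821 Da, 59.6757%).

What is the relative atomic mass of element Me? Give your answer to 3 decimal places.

177.150 Da

Average mass = Σ (abundance × isotope mass) = 0.403243 × 175.9181 + 0.596757 × 177.9821
= 70.93774 + 106.21206 = 177.14980 Da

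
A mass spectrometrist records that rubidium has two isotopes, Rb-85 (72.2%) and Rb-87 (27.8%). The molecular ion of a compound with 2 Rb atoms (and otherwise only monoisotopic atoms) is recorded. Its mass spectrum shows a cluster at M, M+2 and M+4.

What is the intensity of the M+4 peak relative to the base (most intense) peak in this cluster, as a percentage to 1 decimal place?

(0.722 + 0.278)^2 gives M 0.5213, M+2 0.4014, M+4 0.0773; the largest is M.
P(M) = C(2,0) × 0.722^2 × 0.278^0 = 1 × 0.521284 × 1.0000 = 0.521284 (base)
P(M+4) = C(2,2) × 0.722^0 × 0.278^2 = 1 × 1.0000 × 0.077284 = 0.077284
Relative intensity = 0.077284 / 0.521284 × 100 = 14.8

14.8%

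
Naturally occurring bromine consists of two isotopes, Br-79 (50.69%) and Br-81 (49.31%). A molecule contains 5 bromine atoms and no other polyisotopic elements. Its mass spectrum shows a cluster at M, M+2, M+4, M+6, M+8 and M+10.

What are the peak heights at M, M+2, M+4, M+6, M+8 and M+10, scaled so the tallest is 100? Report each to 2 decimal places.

Expanding (0.5069 + 0.4931)^5:
P(M) = 0.5069^5 = 0.033467
P(M+2) = 5 × 0.5069^4 × 0.4931^1 = 0.162777
P(M+4) = 10 × 0.5069^3 × 0.4931^2 = 0.316692
P(M+6) = 10 × 0.5069^2 × 0.4931^3 = 0.308070
P(M+8) = 5 × 0.5069^1 × 0.4931^4 = 0.149842
P(M+10) = 0.4931^5 = 0.029152
The M+4 peak is largest (0.316692); scaling to 100 gives 10.57 : 51.40 : 100.00 : 97.28 : 47.31 : 9.21.

10.57 : 51.40 : 100.00 : 97.28 : 47.31 : 9.21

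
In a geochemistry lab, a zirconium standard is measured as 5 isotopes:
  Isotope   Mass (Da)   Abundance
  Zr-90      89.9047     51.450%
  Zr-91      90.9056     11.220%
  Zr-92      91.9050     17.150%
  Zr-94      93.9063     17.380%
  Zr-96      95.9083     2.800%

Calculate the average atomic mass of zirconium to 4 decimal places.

91.2236 Da

The abundance-weighted mean is 0.51450 × 89.9047 + 0.11220 × 90.9056 + 0.17150 × 91.9050 + 0.17380 × 93.9063 + 0.02800 × 95.9083
= 46.25597 + 10.19961 + 15.76171 + 16.32091 + 2.68543 = 91.22363 Da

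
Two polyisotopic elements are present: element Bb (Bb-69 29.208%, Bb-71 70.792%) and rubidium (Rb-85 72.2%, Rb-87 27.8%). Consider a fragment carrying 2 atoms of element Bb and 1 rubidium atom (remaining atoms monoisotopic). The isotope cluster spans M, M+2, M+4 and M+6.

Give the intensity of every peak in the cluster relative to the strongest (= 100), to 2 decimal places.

Element Bb pattern (n=2): 0.08531073 : 0.41353855 : 0.50115073
Rubidium pattern (n=1): 0.7220 : 0.2780
Convolve the two distributions (both contribute in 2-u steps):
  M: 0.08531073×0.7220 = 0.061594
  M+2: 0.08531073×0.2780 + 0.41353855×0.7220 = 0.322291
  M+4: 0.41353855×0.2780 + 0.50115073×0.7220 = 0.476795
  M+6: 0.50115073×0.2780 = 0.139320
Scale to base peak (0.476795) = 100: 12.92 : 67.60 : 100.00 : 29.22

12.92 : 67.60 : 100.00 : 29.22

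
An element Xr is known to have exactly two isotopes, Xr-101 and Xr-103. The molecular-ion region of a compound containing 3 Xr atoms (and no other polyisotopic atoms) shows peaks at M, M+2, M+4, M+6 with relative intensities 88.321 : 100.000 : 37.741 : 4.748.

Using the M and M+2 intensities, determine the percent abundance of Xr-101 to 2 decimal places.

72.60%

Let p = fractional abundance of Xr-101. I(M+2)/I(M) = [C(3,1)·p^2·(1−p)] / p^3 = 3·(1−p)/p = 100.000/88.321 = 1.1322
(1−p)/p = 1.1322/3 = 0.3774  ⇒  p = 1/(1 + 0.3774) = 0.7260
Xr-101: 72.60%, Xr-103: 27.40%.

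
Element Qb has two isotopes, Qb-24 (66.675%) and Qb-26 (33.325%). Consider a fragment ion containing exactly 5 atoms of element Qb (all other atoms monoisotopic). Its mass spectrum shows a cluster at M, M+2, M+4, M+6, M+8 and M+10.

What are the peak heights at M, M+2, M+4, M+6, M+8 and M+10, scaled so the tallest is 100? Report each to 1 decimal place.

The 5 Qb atoms are independent, so intensities follow the terms of (0.66675 + 0.33325)^5.
P(M) = 0.66675^5 = 0.131770
P(M+2) = 5 × 0.66675^4 × 0.33325^1 = 0.329300
P(M+4) = 10 × 0.66675^3 × 0.33325^2 = 0.329177
P(M+6) = 10 × 0.66675^2 × 0.33325^3 = 0.164527
P(M+8) = 5 × 0.66675^1 × 0.33325^4 = 0.041116
P(M+10) = 0.33325^5 = 0.004110
The M+2 peak is largest (0.329300); scaling to 100 gives 40.0 : 100.0 : 100.0 : 50.0 : 12.5 : 1.2.

40.0 : 100.0 : 100.0 : 50.0 : 12.5 : 1.2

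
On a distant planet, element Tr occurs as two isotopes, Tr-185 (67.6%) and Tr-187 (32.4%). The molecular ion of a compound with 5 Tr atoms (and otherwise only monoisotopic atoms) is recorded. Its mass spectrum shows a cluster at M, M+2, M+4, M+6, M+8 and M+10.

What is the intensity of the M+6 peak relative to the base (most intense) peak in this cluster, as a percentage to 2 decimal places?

45.94%

Binomial terms of (0.676 + 0.324)^5: M 0.1412, M+2 0.3383, M+4 0.3243, M+6 0.1554, M+8 0.0372, M+10 0.0036 → M+2 is the base peak.
P(M+2) = C(5,1) × 0.676^4 × 0.324^1 = 5 × 0.20882706 × 0.3240 = 0.338300 (base)
P(M+6) = C(5,3) × 0.676^2 × 0.324^3 = 10 × 0.456976 × 0.03401222 = 0.155428
Relative intensity = 0.155428 / 0.338300 × 100 = 45.94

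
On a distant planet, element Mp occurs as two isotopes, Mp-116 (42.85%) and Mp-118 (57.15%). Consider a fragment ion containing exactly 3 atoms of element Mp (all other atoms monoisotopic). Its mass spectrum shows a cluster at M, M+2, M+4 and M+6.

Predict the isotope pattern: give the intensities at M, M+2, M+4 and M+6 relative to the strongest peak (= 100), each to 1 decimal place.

Each Mp atom is independently Mp-116 (p = 0.4285) or Mp-118 (q = 0.5715); the cluster is the binomial expansion (p + q)^3.
P(M) = 0.4285^3 = 0.078678
P(M+2) = 3 × 0.4285^2 × 0.5715^1 = 0.314803
P(M+4) = 3 × 0.4285^1 × 0.5715^2 = 0.419860
P(M+6) = 0.5715^3 = 0.186659
The M+4 peak is largest (0.419860); scaling to 100 gives 18.7 : 75.0 : 100.0 : 44.5.

18.7 : 75.0 : 100.0 : 44.5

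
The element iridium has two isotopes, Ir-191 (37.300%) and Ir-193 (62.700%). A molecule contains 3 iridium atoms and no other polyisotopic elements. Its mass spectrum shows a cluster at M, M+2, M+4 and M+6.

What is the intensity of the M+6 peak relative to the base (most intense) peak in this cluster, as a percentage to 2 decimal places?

Term probabilities: M 0.0519, M+2 0.2617, M+4 0.4399, M+6 0.2465. Base peak = M+4.
P(M+4) = C(3,2) × 0.37300^1 × 0.62700^2 = 3 × 0.3730 × 0.393129 = 0.439911 (base)
P(M+6) = C(3,3) × 0.37300^0 × 0.62700^3 = 1 × 1.0000 × 0.24649188 = 0.246492
Relative intensity = 0.246492 / 0.439911 × 100 = 56.03

56.03%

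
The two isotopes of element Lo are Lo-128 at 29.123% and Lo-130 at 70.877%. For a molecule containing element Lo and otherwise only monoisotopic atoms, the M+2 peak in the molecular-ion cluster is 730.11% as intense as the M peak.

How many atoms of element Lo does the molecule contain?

3

With n Lo atoms, P(M+2)/P(M) = C(n,1)·p^(n−1)q / p^n = n·q/p = n · 0.70877/0.29123.
n = 7.3011 × 0.29123/0.70877 = 3.00 ≈ 3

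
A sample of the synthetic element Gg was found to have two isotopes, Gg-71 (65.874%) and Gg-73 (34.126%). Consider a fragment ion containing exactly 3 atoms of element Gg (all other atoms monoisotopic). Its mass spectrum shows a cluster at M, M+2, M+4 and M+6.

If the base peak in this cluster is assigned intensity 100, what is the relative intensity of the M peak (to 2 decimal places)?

64.34

Binomial terms of (0.65874 + 0.34126)^3: M 0.2859, M+2 0.4443, M+4 0.2301, M+6 0.0397 → M+2 is the base peak.
P(M+2) = C(3,1) × 0.65874^2 × 0.34126^1 = 3 × 0.43393839 × 0.34126 = 0.444257 (base)
P(M) = C(3,0) × 0.65874^3 × 0.34126^0 = 1 × 0.28585257 × 1.0000 = 0.285853
Relative intensity = 0.285853 / 0.444257 × 100 = 64.34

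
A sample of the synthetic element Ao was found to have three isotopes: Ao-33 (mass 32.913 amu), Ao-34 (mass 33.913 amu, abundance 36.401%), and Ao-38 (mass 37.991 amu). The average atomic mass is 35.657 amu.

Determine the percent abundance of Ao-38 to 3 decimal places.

46.869%

The remaining 63.599% is split between Ao-33 (fraction x) and Ao-38 (fraction 0.63599 − x).
Substituting: 32.913x + 37.991(0.63599 − x) = 23.31232887
(32.913 − 37.991)x = -0.84956722  ⇒  x = 0.16730, y = 0.46869
Ao-33: 16.730%, Ao-38: 46.869%.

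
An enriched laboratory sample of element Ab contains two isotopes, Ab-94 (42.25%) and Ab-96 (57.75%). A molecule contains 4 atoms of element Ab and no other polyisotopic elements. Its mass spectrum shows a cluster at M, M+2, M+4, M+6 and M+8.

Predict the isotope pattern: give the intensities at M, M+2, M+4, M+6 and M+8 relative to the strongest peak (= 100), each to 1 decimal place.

The 4 Ab atoms are independent, so intensities follow the terms of (0.4225 + 0.5775)^4.
P(M) = 0.4225^4 = 0.031864
P(M+2) = 4 × 0.4225^3 × 0.5775^1 = 0.174218
P(M+4) = 6 × 0.4225^2 × 0.5775^2 = 0.357198
P(M+6) = 4 × 0.4225^1 × 0.5775^3 = 0.325494
P(M+8) = 0.5775^4 = 0.111226
The M+4 peak is largest (0.357198); scaling to 100 gives 8.9 : 48.8 : 100.0 : 91.1 : 31.1.

8.9 : 48.8 : 100.0 : 91.1 : 31.1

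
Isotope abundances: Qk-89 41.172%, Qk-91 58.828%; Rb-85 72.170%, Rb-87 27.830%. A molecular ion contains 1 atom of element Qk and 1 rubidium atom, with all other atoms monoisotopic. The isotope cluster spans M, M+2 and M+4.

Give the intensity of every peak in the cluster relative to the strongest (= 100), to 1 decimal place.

Element Qk pattern (n=1): 0.41172 : 0.58828
Rubidium pattern (n=1): 0.7217 : 0.2783
Convolve the two distributions (both contribute in 2-u steps):
  M: 0.41172×0.7217 = 0.297138
  M+2: 0.41172×0.2783 + 0.58828×0.7217 = 0.539143
  M+4: 0.58828×0.2783 = 0.163718
Scale to base peak (0.539143) = 100: 55.1 : 100.0 : 30.4

55.1 : 100.0 : 30.4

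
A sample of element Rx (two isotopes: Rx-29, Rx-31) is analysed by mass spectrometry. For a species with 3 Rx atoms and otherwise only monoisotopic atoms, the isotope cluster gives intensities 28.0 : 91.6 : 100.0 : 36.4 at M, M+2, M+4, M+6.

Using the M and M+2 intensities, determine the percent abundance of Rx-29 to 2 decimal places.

47.84%

If p is the fraction of Rx that is Rx-29, then I(M+2)/I(M) = [C(3,1)·p^2·(1−p)] / p^3 = 3·(1−p)/p = 91.6/28.0 = 3.2714
(1−p)/p = 3.2714/3 = 1.0905  ⇒  p = 1/(1 + 1.0905) = 0.4784
Rx-29: 47.84%, Rx-31: 52.16%.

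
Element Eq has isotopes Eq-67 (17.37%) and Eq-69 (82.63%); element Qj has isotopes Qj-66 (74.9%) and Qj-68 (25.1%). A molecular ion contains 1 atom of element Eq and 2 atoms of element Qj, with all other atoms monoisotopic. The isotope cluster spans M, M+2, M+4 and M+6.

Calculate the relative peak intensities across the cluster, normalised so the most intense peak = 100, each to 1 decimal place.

18.4 : 100.0 : 60.8 : 9.8

Element Eq pattern (n=1): 0.1737 : 0.8263
Element Qj pattern (n=2): 0.561001 : 0.375998 : 0.063001
Convolve the two distributions (both contribute in 2-u steps):
  M: 0.1737×0.561001 = 0.097446
  M+2: 0.1737×0.375998 + 0.8263×0.561001 = 0.528866
  M+4: 0.1737×0.063001 + 0.8263×0.375998 = 0.321630
  M+6: 0.8263×0.063001 = 0.052058
Scale to base peak (0.528866) = 100: 18.4 : 100.0 : 60.8 : 9.8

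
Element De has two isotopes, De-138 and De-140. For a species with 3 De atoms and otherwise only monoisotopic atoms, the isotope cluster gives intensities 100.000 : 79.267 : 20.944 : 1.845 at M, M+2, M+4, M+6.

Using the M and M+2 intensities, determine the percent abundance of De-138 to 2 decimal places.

79.10%

Let p = fractional abundance of De-138. I(M+2)/I(M) = [C(3,1)·p^2·(1−p)] / p^3 = 3·(1−p)/p = 79.267/100.000 = 0.7927
(1−p)/p = 0.7927/3 = 0.2642  ⇒  p = 1/(1 + 0.2642) = 0.7910
De-138: 79.10%, De-140: 20.90%.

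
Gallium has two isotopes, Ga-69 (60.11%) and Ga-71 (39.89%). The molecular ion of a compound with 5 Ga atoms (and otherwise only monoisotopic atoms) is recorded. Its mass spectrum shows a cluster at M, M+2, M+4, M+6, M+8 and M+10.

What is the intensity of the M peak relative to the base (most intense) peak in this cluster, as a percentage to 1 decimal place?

22.7%

Term probabilities: M 0.0785, M+2 0.2604, M+4 0.3456, M+6 0.2293, M+8 0.0761, M+10 0.0101. Base peak = M+4.
P(M+4) = C(5,2) × 0.6011^3 × 0.3989^2 = 10 × 0.21719018 × 0.15912121 = 0.345596 (base)
P(M) = C(5,0) × 0.6011^5 × 0.3989^0 = 1 × 0.07847542 × 1.0000 = 0.078475
Relative intensity = 0.078475 / 0.345596 × 100 = 22.7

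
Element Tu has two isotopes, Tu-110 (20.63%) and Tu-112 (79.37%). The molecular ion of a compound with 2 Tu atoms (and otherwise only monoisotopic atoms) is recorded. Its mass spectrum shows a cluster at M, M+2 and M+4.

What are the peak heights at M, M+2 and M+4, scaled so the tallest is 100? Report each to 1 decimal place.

Expanding (0.2063 + 0.7937)^2:
P(M) = 0.2063^2 = 0.042560
P(M+2) = 2 × 0.2063^1 × 0.7937^1 = 0.327481
P(M+4) = 0.7937^2 = 0.629960
The M+4 peak is largest (0.629960); scaling to 100 gives 6.8 : 52.0 : 100.0.

6.8 : 52.0 : 100.0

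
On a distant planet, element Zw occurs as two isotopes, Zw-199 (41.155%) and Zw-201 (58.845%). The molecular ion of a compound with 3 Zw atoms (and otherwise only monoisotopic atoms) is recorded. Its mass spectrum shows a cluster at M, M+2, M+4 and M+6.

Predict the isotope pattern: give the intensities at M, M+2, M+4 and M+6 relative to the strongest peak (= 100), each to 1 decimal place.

16.3 : 69.9 : 100.0 : 47.7

Each Zw atom is independently Zw-199 (p = 0.41155) or Zw-201 (q = 0.58845); the cluster is the binomial expansion (p + q)^3.
P(M) = 0.41155^3 = 0.069706
P(M+2) = 3 × 0.41155^2 × 0.58845^1 = 0.299003
P(M+4) = 3 × 0.41155^1 × 0.58845^2 = 0.427526
P(M+6) = 0.58845^3 = 0.203765
The M+4 peak is largest (0.427526); scaling to 100 gives 16.3 : 69.9 : 100.0 : 47.7.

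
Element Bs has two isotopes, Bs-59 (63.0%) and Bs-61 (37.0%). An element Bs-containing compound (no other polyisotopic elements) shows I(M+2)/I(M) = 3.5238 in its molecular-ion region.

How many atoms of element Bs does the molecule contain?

The M+2/M ratio from n Bs atoms is n · q/p = n · 0.370/0.630.
n = 3.5238 × 0.630/0.370 = 6.00 ≈ 6

6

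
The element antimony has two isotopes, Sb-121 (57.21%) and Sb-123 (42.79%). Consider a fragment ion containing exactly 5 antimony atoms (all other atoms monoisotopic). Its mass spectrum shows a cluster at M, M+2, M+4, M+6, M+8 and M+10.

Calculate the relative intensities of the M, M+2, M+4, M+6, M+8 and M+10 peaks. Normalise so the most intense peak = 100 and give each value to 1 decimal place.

17.9 : 66.8 : 100.0 : 74.8 : 28.0 : 4.2

Expanding (0.5721 + 0.4279)^5:
P(M) = 0.5721^5 = 0.061286
P(M+2) = 5 × 0.5721^4 × 0.4279^1 = 0.229192
P(M+4) = 10 × 0.5721^3 × 0.4279^2 = 0.342847
P(M+6) = 10 × 0.5721^2 × 0.4279^3 = 0.256431
P(M+8) = 5 × 0.5721^1 × 0.4279^4 = 0.095898
P(M+10) = 0.4279^5 = 0.014345
The M+4 peak is largest (0.342847); scaling to 100 gives 17.9 : 66.8 : 100.0 : 74.8 : 28.0 : 4.2.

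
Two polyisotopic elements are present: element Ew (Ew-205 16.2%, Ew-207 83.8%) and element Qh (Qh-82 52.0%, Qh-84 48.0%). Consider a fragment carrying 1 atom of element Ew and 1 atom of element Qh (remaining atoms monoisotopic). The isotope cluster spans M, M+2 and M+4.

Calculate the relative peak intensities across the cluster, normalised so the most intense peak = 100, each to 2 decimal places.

16.40 : 100.00 : 78.33

Element Ew pattern (n=1): 0.1620 : 0.8380
Element Qh pattern (n=1): 0.5200 : 0.4800
Convolve the two distributions (both contribute in 2-u steps):
  M: 0.1620×0.5200 = 0.084240
  M+2: 0.1620×0.4800 + 0.8380×0.5200 = 0.513520
  M+4: 0.8380×0.4800 = 0.402240
Scale to base peak (0.513520) = 100: 16.40 : 100.00 : 78.33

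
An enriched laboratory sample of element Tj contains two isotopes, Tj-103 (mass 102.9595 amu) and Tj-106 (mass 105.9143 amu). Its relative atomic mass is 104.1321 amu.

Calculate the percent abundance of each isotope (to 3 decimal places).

Let x be the fractional abundance of Tj-103; then Tj-106 has abundance 1 − x.
102.9595·x + 105.9143·(1 − x) = 104.1321
(102.9595 − 105.9143)·x = 104.1321 − 105.9143
x = -1.7822 / -2.9548 = 0.60315 → 60.315% Tj-103, 39.685% Tj-106.

Tj-103: 60.315%, Tj-106: 39.685%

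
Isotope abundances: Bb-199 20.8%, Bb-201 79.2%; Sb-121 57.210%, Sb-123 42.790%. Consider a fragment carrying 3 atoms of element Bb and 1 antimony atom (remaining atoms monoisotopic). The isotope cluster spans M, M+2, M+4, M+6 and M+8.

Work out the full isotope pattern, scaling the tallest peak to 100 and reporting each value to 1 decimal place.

1.1 : 13.9 : 59.3 : 100.0 : 47.1

Element Bb pattern (n=3): 0.00899891 : 0.10279526 : 0.39141274 : 0.49679309
Antimony pattern (n=1): 0.5721 : 0.4279
Convolve the two distributions (both contribute in 2-u steps):
  M: 0.00899891×0.5721 = 0.005148
  M+2: 0.00899891×0.4279 + 0.10279526×0.5721 = 0.062660
  M+4: 0.10279526×0.4279 + 0.39141274×0.5721 = 0.267913
  M+6: 0.39141274×0.4279 + 0.49679309×0.5721 = 0.451701
  M+8: 0.49679309×0.4279 = 0.212578
Scale to base peak (0.451701) = 100: 1.1 : 13.9 : 59.3 : 100.0 : 47.1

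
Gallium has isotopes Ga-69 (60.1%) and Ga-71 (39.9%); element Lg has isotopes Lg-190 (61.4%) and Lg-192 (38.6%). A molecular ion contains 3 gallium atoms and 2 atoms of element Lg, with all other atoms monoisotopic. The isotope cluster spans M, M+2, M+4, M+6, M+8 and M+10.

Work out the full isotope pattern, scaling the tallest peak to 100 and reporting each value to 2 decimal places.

Gallium pattern (n=3): 0.2170818 : 0.4323576 : 0.2870394 : 0.0635212
Element Lg pattern (n=2): 0.376996 : 0.474008 : 0.148996
Convolve the two distributions (both contribute in 2-u steps):
  M: 0.2170818×0.376996 = 0.081839
  M+2: 0.2170818×0.474008 + 0.4323576×0.376996 = 0.265896
  M+4: 0.2170818×0.148996 + 0.4323576×0.474008 + 0.2870394×0.376996 = 0.345498
  M+6: 0.4323576×0.148996 + 0.2870394×0.474008 + 0.0635212×0.376996 = 0.224426
  M+8: 0.2870394×0.148996 + 0.0635212×0.474008 = 0.072877
  M+10: 0.0635212×0.148996 = 0.009464
Scale to base peak (0.345498) = 100: 23.69 : 76.96 : 100.00 : 64.96 : 21.09 : 2.74

23.69 : 76.96 : 100.00 : 64.96 : 21.09 : 2.74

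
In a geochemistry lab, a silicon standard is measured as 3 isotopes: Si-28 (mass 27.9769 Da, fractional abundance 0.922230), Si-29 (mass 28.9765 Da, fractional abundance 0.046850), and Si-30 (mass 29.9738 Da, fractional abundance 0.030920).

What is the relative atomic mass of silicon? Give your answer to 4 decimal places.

28.0855 Da

Ar = Σ fᵢ·mᵢ = 0.922230 × 27.9769 + 0.046850 × 28.9765 + 0.030920 × 29.9738
= 25.80114 + 1.35755 + 0.92679 = 28.08548 Da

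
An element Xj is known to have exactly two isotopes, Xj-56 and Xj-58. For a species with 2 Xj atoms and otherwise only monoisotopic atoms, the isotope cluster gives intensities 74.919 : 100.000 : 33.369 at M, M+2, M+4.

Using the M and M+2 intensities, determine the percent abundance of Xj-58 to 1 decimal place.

Write p for the Xj-56 fraction. I(M+2)/I(M) = [C(2,1)·p^1·(1−p)] / p^2 = 2·(1−p)/p = 100.000/74.919 = 1.3348
(1−p)/p = 1.3348/2 = 0.6674  ⇒  p = 1/(1 + 0.6674) = 0.5997
Xj-56: 60.0%, Xj-58: 40.0%.

40.0%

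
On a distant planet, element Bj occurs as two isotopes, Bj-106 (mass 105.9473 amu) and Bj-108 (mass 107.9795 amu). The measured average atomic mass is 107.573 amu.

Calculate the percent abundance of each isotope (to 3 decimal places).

Writing the weighted mean with unknown fraction x of Bj-106:
105.9473·x + 107.9795·(1 − x) = 107.573
(105.9473 − 107.9795)·x = 107.573 − 107.9795
x = -0.4065 / -2.0322 = 0.20003 → 20.003% Bj-106, 79.997% Bj-108.

Bj-106: 20.003%, Bj-108: 79.997%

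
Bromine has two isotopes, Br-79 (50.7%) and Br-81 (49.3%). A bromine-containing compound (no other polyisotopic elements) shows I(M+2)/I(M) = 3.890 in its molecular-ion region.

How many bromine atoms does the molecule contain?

For n independent Br atoms, I(M+2)/I(M) = n · (abundance Br-81) / (abundance Br-79) = n · 0.493/0.507.
n = 3.890 × 0.507/0.493 = 4.00 ≈ 4

4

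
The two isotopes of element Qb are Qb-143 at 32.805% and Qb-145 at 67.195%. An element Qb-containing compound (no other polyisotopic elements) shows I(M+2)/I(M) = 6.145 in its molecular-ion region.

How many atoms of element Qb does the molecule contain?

3

With n Qb atoms, P(M+2)/P(M) = C(n,1)·p^(n−1)q / p^n = n·q/p = n · 0.67195/0.32805.
n = 6.145 × 0.32805/0.67195 = 3.00 ≈ 3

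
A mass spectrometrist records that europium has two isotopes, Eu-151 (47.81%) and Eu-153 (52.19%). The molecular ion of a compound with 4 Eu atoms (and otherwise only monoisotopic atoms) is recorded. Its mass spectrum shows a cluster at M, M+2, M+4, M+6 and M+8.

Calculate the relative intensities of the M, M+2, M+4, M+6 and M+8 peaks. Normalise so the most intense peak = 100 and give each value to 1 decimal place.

14.0 : 61.1 : 100.0 : 72.8 : 19.9

Expanding (0.4781 + 0.5219)^4:
P(M) = 0.4781^4 = 0.052249
P(M+2) = 4 × 0.4781^3 × 0.5219^1 = 0.228141
P(M+4) = 6 × 0.4781^2 × 0.5219^2 = 0.373563
P(M+6) = 4 × 0.4781^1 × 0.5219^3 = 0.271857
P(M+8) = 0.5219^4 = 0.074191
The M+4 peak is largest (0.373563); scaling to 100 gives 14.0 : 61.1 : 100.0 : 72.8 : 19.9.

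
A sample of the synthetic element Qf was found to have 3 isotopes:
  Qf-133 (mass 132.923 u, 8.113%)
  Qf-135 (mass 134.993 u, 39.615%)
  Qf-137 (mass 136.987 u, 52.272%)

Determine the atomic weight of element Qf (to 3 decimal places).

135.867 u

The abundance-weighted mean is 0.08113 × 132.923 + 0.39615 × 134.993 + 0.52272 × 136.987
= 10.7840 + 53.4775 + 71.6058 = 135.8673 u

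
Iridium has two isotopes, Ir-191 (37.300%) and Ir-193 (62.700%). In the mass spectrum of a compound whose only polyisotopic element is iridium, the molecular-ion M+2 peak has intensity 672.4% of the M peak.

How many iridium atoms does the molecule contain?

The M+2/M ratio from n Ir atoms is n · q/p = n · 0.62700/0.37300.
n = 6.724 × 0.37300/0.62700 = 4.00 ≈ 4

4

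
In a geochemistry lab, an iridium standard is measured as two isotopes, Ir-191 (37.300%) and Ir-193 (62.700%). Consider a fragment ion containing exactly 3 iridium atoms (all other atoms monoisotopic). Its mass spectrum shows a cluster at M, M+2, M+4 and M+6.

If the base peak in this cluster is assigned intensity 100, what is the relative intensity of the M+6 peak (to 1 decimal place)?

56.0

Term probabilities: M 0.0519, M+2 0.2617, M+4 0.4399, M+6 0.2465. Base peak = M+4.
P(M+4) = C(3,2) × 0.37300^1 × 0.62700^2 = 3 × 0.3730 × 0.393129 = 0.439911 (base)
P(M+6) = C(3,3) × 0.37300^0 × 0.62700^3 = 1 × 1.0000 × 0.24649188 = 0.246492
Relative intensity = 0.246492 / 0.439911 × 100 = 56.0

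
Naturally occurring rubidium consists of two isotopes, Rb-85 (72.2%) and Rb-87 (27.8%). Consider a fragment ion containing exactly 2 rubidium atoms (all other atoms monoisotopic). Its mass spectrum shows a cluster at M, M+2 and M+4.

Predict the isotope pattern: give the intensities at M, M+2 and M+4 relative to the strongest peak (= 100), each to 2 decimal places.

100.00 : 77.01 : 14.83

Each Rb atom is independently Rb-85 (p = 0.722) or Rb-87 (q = 0.278); the cluster is the binomial expansion (p + q)^2.
P(M) = 0.722^2 = 0.521284
P(M+2) = 2 × 0.722^1 × 0.278^1 = 0.401432
P(M+4) = 0.278^2 = 0.077284
The M peak is largest (0.521284); scaling to 100 gives 100.00 : 77.01 : 14.83.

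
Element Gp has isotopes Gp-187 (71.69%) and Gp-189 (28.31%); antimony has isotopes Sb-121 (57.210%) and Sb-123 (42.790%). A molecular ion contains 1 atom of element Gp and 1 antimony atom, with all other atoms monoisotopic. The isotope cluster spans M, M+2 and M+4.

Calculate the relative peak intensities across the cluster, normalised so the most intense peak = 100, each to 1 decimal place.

Element Gp pattern (n=1): 0.7169 : 0.2831
Antimony pattern (n=1): 0.5721 : 0.4279
Convolve the two distributions (both contribute in 2-u steps):
  M: 0.7169×0.5721 = 0.410138
  M+2: 0.7169×0.4279 + 0.2831×0.5721 = 0.468723
  M+4: 0.2831×0.4279 = 0.121138
Scale to base peak (0.468723) = 100: 87.5 : 100.0 : 25.8

87.5 : 100.0 : 25.8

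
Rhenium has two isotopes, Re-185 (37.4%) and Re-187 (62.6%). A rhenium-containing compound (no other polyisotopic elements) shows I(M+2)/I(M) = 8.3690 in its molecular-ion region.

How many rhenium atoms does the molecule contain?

5

For n independent Re atoms, I(M+2)/I(M) = n · (abundance Re-187) / (abundance Re-185) = n · 0.626/0.374.
n = 8.3690 × 0.374/0.626 = 5.00 ≈ 5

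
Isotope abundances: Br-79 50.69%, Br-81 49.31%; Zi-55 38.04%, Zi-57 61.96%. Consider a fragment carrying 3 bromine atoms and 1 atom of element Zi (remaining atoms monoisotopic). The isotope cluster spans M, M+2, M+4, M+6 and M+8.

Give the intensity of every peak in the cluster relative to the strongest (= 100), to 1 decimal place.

Bromine pattern (n=3): 0.13024674 : 0.3801026 : 0.36975457 : 0.11989609
Element Zi pattern (n=1): 0.3804 : 0.6196
Convolve the two distributions (both contribute in 2-u steps):
  M: 0.13024674×0.3804 = 0.049546
  M+2: 0.13024674×0.6196 + 0.3801026×0.3804 = 0.225292
  M+4: 0.3801026×0.6196 + 0.36975457×0.3804 = 0.376166
  M+6: 0.36975457×0.6196 + 0.11989609×0.3804 = 0.274708
  M+8: 0.11989609×0.6196 = 0.074288
Scale to base peak (0.376166) = 100: 13.2 : 59.9 : 100.0 : 73.0 : 19.7

13.2 : 59.9 : 100.0 : 73.0 : 19.7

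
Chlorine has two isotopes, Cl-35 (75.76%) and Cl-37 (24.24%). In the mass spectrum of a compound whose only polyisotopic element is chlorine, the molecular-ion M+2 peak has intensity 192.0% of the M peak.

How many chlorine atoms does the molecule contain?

With n Cl atoms, P(M+2)/P(M) = C(n,1)·p^(n−1)q / p^n = n·q/p = n · 0.2424/0.7576.
n = 1.920 × 0.7576/0.2424 = 6.00 ≈ 6

6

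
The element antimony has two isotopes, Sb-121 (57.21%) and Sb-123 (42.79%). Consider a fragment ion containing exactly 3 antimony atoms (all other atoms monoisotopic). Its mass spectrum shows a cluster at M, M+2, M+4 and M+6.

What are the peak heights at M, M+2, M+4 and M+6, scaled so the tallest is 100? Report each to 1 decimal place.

44.6 : 100.0 : 74.8 : 18.6

The 3 Sb atoms are independent, so intensities follow the terms of (0.5721 + 0.4279)^3.
P(M) = 0.5721^3 = 0.187247
P(M+2) = 3 × 0.5721^2 × 0.4279^1 = 0.420153
P(M+4) = 3 × 0.5721^1 × 0.4279^2 = 0.314252
P(M+6) = 0.4279^3 = 0.078348
The M+2 peak is largest (0.420153); scaling to 100 gives 44.6 : 100.0 : 74.8 : 18.6.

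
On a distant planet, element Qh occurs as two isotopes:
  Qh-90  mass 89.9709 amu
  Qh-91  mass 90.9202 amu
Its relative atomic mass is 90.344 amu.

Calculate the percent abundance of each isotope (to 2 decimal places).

Qh-90: 60.70%, Qh-91: 39.30%

Let x be the fractional abundance of Qh-90; then Qh-91 has abundance 1 − x.
89.9709·x + 90.9202·(1 − x) = 90.344
(89.9709 − 90.9202)·x = 90.344 − 90.9202
x = -0.5762 / -0.9493 = 0.60697 → 60.70% Qh-90, 39.30% Qh-91.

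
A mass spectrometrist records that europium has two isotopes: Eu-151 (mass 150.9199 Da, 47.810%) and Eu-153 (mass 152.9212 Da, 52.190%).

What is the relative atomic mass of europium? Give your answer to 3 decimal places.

151.964 Da

Average mass = Σ (abundance × isotope mass) = 0.47810 × 150.9199 + 0.52190 × 152.9212
= 72.15480 + 79.80957 = 151.96437 Da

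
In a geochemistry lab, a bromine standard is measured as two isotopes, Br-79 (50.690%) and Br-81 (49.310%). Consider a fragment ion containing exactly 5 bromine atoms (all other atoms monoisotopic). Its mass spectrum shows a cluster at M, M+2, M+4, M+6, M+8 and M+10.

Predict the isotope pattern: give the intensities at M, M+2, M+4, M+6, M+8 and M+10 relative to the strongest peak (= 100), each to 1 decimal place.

10.6 : 51.4 : 100.0 : 97.3 : 47.3 : 9.2

Each Br atom is independently Br-79 (p = 0.50690) or Br-81 (q = 0.49310); the cluster is the binomial expansion (p + q)^5.
P(M) = 0.50690^5 = 0.033467
P(M+2) = 5 × 0.50690^4 × 0.49310^1 = 0.162777
P(M+4) = 10 × 0.50690^3 × 0.49310^2 = 0.316692
P(M+6) = 10 × 0.50690^2 × 0.49310^3 = 0.308070
P(M+8) = 5 × 0.50690^1 × 0.49310^4 = 0.149842
P(M+10) = 0.49310^5 = 0.029152
The M+4 peak is largest (0.316692); scaling to 100 gives 10.6 : 51.4 : 100.0 : 97.3 : 47.3 : 9.2.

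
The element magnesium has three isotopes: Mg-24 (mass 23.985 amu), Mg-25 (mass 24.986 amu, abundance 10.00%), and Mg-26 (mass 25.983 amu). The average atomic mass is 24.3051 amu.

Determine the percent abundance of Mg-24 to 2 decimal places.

78.99%

Let x and y be the fractions of Mg-24 and Mg-26. Then x + y = 1 − 0.1000 = 0.9000 and 23.985x + 25.983y = 24.3051 − 0.1000×24.986 = 21.8065.
Substituting: 23.985x + 25.983(0.9000 − x) = 21.8065
(23.985 − 25.983)x = -1.5782  ⇒  x = 0.78989, y = 0.11011
Mg-24: 78.99%, Mg-26: 11.01%.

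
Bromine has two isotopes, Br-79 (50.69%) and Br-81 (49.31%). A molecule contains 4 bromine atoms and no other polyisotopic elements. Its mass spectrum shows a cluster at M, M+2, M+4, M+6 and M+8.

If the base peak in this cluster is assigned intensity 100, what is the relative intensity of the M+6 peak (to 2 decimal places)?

Binomial terms of (0.5069 + 0.4931)^4: M 0.0660, M+2 0.2569, M+4 0.3749, M+6 0.2431, M+8 0.0591 → M+4 is the base peak.
P(M+4) = C(4,2) × 0.5069^2 × 0.4931^2 = 6 × 0.25694761 × 0.24314761 = 0.374857 (base)
P(M+6) = C(4,3) × 0.5069^1 × 0.4931^3 = 4 × 0.5069 × 0.11989609 = 0.243101
Relative intensity = 0.243101 / 0.374857 × 100 = 64.85

64.85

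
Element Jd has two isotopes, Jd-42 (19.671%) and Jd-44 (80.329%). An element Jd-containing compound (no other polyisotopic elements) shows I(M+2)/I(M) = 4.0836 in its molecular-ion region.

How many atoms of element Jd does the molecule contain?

1

For n independent Jd atoms, I(M+2)/I(M) = n · (abundance Jd-44) / (abundance Jd-42) = n · 0.80329/0.19671.
n = 4.0836 × 0.19671/0.80329 = 1.00 ≈ 1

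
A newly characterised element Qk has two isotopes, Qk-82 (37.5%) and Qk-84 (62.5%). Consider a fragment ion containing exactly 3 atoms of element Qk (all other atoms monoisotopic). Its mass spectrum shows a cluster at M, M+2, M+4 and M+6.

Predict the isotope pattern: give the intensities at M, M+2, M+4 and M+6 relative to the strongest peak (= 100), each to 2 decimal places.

12.00 : 60.00 : 100.00 : 55.56

The 3 Qk atoms are independent, so intensities follow the terms of (0.375 + 0.625)^3.
P(M) = 0.375^3 = 0.052734
P(M+2) = 3 × 0.375^2 × 0.625^1 = 0.263672
P(M+4) = 3 × 0.375^1 × 0.625^2 = 0.439453
P(M+6) = 0.625^3 = 0.244141
The M+4 peak is largest (0.439453); scaling to 100 gives 12.00 : 60.00 : 100.00 : 55.56.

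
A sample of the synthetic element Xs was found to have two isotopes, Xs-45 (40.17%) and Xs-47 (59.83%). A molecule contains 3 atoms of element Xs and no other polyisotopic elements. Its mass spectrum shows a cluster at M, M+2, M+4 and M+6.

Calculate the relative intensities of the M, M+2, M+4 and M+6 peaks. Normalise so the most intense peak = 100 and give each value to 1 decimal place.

15.0 : 67.1 : 100.0 : 49.6

The 3 Xs atoms are independent, so intensities follow the terms of (0.4017 + 0.5983)^3.
P(M) = 0.4017^3 = 0.064819
P(M+2) = 3 × 0.4017^2 × 0.5983^1 = 0.289630
P(M+4) = 3 × 0.4017^1 × 0.5983^2 = 0.431381
P(M+6) = 0.5983^3 = 0.214169
The M+4 peak is largest (0.431381); scaling to 100 gives 15.0 : 67.1 : 100.0 : 49.6.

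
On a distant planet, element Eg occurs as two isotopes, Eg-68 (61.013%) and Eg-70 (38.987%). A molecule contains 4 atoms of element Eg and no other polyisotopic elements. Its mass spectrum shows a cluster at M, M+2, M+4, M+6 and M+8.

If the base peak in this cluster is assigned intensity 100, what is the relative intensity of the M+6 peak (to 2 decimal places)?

Term probabilities: M 0.1386, M+2 0.3542, M+4 0.3395, M+6 0.1446, M+8 0.0231. Base peak = M+2.
P(M+2) = C(4,1) × 0.61013^3 × 0.38987^1 = 4 × 0.22712615 × 0.38987 = 0.354199 (base)
P(M+6) = C(4,3) × 0.61013^1 × 0.38987^3 = 4 × 0.61013 × 0.0592597 = 0.144624
Relative intensity = 0.144624 / 0.354199 × 100 = 40.83

40.83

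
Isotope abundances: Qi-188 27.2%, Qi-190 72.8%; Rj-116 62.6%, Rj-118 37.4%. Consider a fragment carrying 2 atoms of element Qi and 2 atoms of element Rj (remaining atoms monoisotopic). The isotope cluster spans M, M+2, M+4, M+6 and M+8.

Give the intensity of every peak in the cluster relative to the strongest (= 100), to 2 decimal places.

Element Qi pattern (n=2): 0.073984 : 0.396032 : 0.529984
Element Rj pattern (n=2): 0.391876 : 0.468248 : 0.139876
Convolve the two distributions (both contribute in 2-u steps):
  M: 0.073984×0.391876 = 0.028993
  M+2: 0.073984×0.468248 + 0.396032×0.391876 = 0.189838
  M+4: 0.073984×0.139876 + 0.396032×0.468248 + 0.529984×0.391876 = 0.403478
  M+6: 0.396032×0.139876 + 0.529984×0.468248 = 0.303559
  M+8: 0.529984×0.139876 = 0.074132
Scale to base peak (0.403478) = 100: 7.19 : 47.05 : 100.00 : 75.24 : 18.37

7.19 : 47.05 : 100.00 : 75.24 : 18.37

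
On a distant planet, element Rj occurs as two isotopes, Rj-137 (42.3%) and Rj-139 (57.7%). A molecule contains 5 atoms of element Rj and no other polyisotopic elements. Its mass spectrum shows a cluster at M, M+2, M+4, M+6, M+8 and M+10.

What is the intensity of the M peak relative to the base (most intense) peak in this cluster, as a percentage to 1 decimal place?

3.9%

(0.423 + 0.577)^5 gives M 0.0135, M+2 0.0924, M+4 0.2520, M+6 0.3437, M+8 0.2344, M+10 0.0640; the largest is M+6.
P(M+6) = C(5,3) × 0.423^2 × 0.577^3 = 10 × 0.178929 × 0.19210003 = 0.343723 (base)
P(M) = C(5,0) × 0.423^5 × 0.577^0 = 1 × 0.01354259 × 1.0000 = 0.013543
Relative intensity = 0.013543 / 0.343723 × 100 = 3.9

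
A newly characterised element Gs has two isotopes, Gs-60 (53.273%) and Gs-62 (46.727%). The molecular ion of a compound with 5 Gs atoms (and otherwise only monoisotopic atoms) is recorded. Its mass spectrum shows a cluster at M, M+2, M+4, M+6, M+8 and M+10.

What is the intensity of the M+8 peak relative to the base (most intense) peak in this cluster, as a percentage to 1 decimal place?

Binomial terms of (0.53273 + 0.46727)^5: M 0.0429, M+2 0.1882, M+4 0.3301, M+6 0.2895, M+8 0.1270, M+10 0.0223 → M+4 is the base peak.
P(M+4) = C(5,2) × 0.53273^3 × 0.46727^2 = 10 × 0.15118944 × 0.21834125 = 0.330109 (base)
P(M+8) = C(5,4) × 0.53273^1 × 0.46727^4 = 5 × 0.53273 × 0.0476729 = 0.126984
Relative intensity = 0.126984 / 0.330109 × 100 = 38.5

38.5%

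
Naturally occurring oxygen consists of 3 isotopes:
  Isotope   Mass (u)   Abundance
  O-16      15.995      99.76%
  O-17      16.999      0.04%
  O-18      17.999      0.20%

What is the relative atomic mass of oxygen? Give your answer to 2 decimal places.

16.00 u

Ar = Σ fᵢ·mᵢ = 0.9976 × 15.995 + 0.0004 × 16.999 + 0.0020 × 17.999
= 15.9566 + 0.0068 + 0.0360 = 15.9994 u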